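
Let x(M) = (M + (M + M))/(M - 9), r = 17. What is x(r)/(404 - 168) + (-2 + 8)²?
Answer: 68019/1888 ≈ 36.027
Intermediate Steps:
x(M) = 3*M/(-9 + M) (x(M) = (M + 2*M)/(-9 + M) = (3*M)/(-9 + M) = 3*M/(-9 + M))
x(r)/(404 - 168) + (-2 + 8)² = (3*17/(-9 + 17))/(404 - 168) + (-2 + 8)² = (3*17/8)/236 + 6² = (3*17*(⅛))*(1/236) + 36 = (51/8)*(1/236) + 36 = 51/1888 + 36 = 68019/1888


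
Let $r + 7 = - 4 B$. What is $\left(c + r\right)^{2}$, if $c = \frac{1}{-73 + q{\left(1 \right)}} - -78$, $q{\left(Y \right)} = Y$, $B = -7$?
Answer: $\frac{50794129}{5184} \approx 9798.3$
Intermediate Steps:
$c = \frac{5615}{72}$ ($c = \frac{1}{-73 + 1} - -78 = \frac{1}{-72} + 78 = - \frac{1}{72} + 78 = \frac{5615}{72} \approx 77.986$)
$r = 21$ ($r = -7 - -28 = -7 + 28 = 21$)
$\left(c + r\right)^{2} = \left(\frac{5615}{72} + 21\right)^{2} = \left(\frac{7127}{72}\right)^{2} = \frac{50794129}{5184}$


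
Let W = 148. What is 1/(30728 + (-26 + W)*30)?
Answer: 1/34388 ≈ 2.9080e-5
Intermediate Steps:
1/(30728 + (-26 + W)*30) = 1/(30728 + (-26 + 148)*30) = 1/(30728 + 122*30) = 1/(30728 + 3660) = 1/34388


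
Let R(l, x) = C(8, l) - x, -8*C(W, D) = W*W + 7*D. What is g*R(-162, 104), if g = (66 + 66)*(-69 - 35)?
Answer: -408408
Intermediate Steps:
g = -13728 (g = 132*(-104) = -13728)
C(W, D) = -7*D/8 - W**2/8 (C(W, D) = -(W*W + 7*D)/8 = -(W**2 + 7*D)/8 = -7*D/8 - W**2/8)
R(l, x) = -8 - x - 7*l/8 (R(l, x) = (-7*l/8 - 1/8*8**2) - x = (-7*l/8 - 1/8*64) - x = (-7*l/8 - 8) - x = (-8 - 7*l/8) - x = -8 - x - 7*l/8)
g*R(-162, 104) = -13728*(-8 - 1*104 - 7/8*(-162)) = -13728*(-8 - 104 + 567/4) = -13728*119/4 = -408408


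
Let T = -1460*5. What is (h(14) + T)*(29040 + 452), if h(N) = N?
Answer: -214878712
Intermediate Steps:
T = -7300
(h(14) + T)*(29040 + 452) = (14 - 7300)*(29040 + 452) = -7286*29492 = -214878712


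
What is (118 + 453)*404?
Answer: 230684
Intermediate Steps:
(118 + 453)*404 = 571*404 = 230684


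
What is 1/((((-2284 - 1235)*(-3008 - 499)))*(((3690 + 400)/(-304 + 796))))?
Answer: 82/8412538995 ≈ 9.7474e-9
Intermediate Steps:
1/((((-2284 - 1235)*(-3008 - 499)))*(((3690 + 400)/(-304 + 796)))) = 1/(((-3519*(-3507)))*((4090/492))) = 1/(12341133*((4090*(1/492)))) = 1/(12341133*(2045/246)) = (1/12341133)*(246/2045) = 82/8412538995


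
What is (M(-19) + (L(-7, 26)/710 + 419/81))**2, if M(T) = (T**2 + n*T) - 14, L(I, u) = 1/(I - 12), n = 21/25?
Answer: 3374134133652746689/29849285902500 ≈ 1.1304e+5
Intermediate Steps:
n = 21/25 (n = 21*(1/25) = 21/25 ≈ 0.84000)
L(I, u) = 1/(-12 + I)
M(T) = -14 + T**2 + 21*T/25 (M(T) = (T**2 + 21*T/25) - 14 = -14 + T**2 + 21*T/25)
(M(-19) + (L(-7, 26)/710 + 419/81))**2 = ((-14 + (-19)**2 + (21/25)*(-19)) + (1/(-12 - 7*710) + 419/81))**2 = ((-14 + 361 - 399/25) + ((1/710)/(-19) + 419*(1/81)))**2 = (8276/25 + (-1/19*1/710 + 419/81))**2 = (8276/25 + (-1/13490 + 419/81))**2 = (8276/25 + 5652229/1092690)**2 = (1836881633/5463450)**2 = 3374134133652746689/29849285902500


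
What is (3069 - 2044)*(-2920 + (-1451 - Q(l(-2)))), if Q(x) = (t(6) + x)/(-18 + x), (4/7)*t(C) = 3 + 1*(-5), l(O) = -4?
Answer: -197147475/44 ≈ -4.4806e+6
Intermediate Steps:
t(C) = -7/2 (t(C) = 7*(3 + 1*(-5))/4 = 7*(3 - 5)/4 = (7/4)*(-2) = -7/2)
Q(x) = (-7/2 + x)/(-18 + x)
(3069 - 2044)*(-2920 + (-1451 - Q(l(-2)))) = (3069 - 2044)*(-2920 + (-1451 - (-7/2 - 4)/(-18 - 4))) = 1025*(-2920 + (-1451 - (-15)/((-22)*2))) = 1025*(-2920 + (-1451 - (-1)*(-15)/(22*2))) = 1025*(-2920 + (-1451 - 1*15/44)) = 1025*(-2920 + (-1451 - 15/44)) = 1025*(-2920 - 63859/44) = 1025*(-192339/44) = -197147475/44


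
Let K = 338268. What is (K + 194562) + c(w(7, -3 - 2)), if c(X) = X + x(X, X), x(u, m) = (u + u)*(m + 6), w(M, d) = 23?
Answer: 534187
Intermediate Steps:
x(u, m) = 2*u*(6 + m) (x(u, m) = (2*u)*(6 + m) = 2*u*(6 + m))
c(X) = X + 2*X*(6 + X)
(K + 194562) + c(w(7, -3 - 2)) = (338268 + 194562) + 23*(13 + 2*23) = 532830 + 23*(13 + 46) = 532830 + 23*59 = 532830 + 1357 = 534187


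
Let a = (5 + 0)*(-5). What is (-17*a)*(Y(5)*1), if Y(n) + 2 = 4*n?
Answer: 7650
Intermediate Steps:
a = -25 (a = 5*(-5) = -25)
Y(n) = -2 + 4*n
(-17*a)*(Y(5)*1) = (-17*(-25))*((-2 + 4*5)*1) = 425*((-2 + 20)*1) = 425*(18*1) = 425*18 = 7650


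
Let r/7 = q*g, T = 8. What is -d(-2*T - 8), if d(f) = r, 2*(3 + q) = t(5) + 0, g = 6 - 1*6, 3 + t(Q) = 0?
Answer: 0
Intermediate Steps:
t(Q) = -3 (t(Q) = -3 + 0 = -3)
g = 0 (g = 6 - 6 = 0)
q = -9/2 (q = -3 + (-3 + 0)/2 = -3 + (½)*(-3) = -3 - 3/2 = -9/2 ≈ -4.5000)
r = 0 (r = 7*(-9/2*0) = 7*0 = 0)
d(f) = 0
-d(-2*T - 8) = -1*0 = 0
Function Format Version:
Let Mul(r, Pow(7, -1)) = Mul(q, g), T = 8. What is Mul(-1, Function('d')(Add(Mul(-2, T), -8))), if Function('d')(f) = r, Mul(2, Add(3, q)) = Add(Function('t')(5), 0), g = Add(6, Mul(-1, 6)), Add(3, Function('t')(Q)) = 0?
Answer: 0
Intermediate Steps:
Function('t')(Q) = -3 (Function('t')(Q) = Add(-3, 0) = -3)
g = 0 (g = Add(6, -6) = 0)
q = Rational(-9, 2) (q = Add(-3, Mul(Rational(1, 2), Add(-3, 0))) = Add(-3, Mul(Rational(1, 2), -3)) = Add(-3, Rational(-3, 2)) = Rational(-9, 2) ≈ -4.5000)
r = 0 (r = Mul(7, Mul(Rational(-9, 2), 0)) = Mul(7, 0) = 0)
Function('d')(f) = 0
Mul(-1, Function('d')(Add(Mul(-2, T), -8))) = Mul(-1, 0) = 0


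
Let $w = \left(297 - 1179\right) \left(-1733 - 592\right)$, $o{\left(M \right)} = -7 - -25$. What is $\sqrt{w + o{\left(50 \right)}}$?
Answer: $6 \sqrt{56963} \approx 1432.0$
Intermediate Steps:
$o{\left(M \right)} = 18$ ($o{\left(M \right)} = -7 + 25 = 18$)
$w = 2050650$ ($w = \left(-882\right) \left(-2325\right) = 2050650$)
$\sqrt{w + o{\left(50 \right)}} = \sqrt{2050650 + 18} = \sqrt{2050668} = 6 \sqrt{56963}$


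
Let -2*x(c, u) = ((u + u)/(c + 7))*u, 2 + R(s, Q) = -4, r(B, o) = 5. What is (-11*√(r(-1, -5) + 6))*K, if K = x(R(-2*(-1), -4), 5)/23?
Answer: 275*√11/23 ≈ 39.655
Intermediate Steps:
R(s, Q) = -6 (R(s, Q) = -2 - 4 = -6)
x(c, u) = -u²/(7 + c) (x(c, u) = -(u + u)/(c + 7)*u/2 = -(2*u)/(7 + c)*u/2 = -2*u/(7 + c)*u/2 = -u²/(7 + c))
K = -25/23 (K = -1*5²/(7 - 6)/23 = -1*25/1*(1/23) = -1*25*1*(1/23) = -25*1/23 = -25/23 ≈ -1.0870)
(-11*√(r(-1, -5) + 6))*K = -11*√(5 + 6)*(-25/23) = -11*√11*(-25/23) = 275*√11/23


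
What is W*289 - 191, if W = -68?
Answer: -19843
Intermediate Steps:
W*289 - 191 = -68*289 - 191 = -19652 - 191 = -19843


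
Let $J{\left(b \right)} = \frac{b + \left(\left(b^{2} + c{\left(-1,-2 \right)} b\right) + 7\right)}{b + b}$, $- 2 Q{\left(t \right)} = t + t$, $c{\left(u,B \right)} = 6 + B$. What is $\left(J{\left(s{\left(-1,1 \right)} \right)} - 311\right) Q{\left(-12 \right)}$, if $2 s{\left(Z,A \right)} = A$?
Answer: $-3615$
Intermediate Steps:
$s{\left(Z,A \right)} = \frac{A}{2}$
$Q{\left(t \right)} = - t$ ($Q{\left(t \right)} = - \frac{t + t}{2} = - \frac{2 t}{2} = - t$)
$J{\left(b \right)} = \frac{7 + b^{2} + 5 b}{2 b}$ ($J{\left(b \right)} = \frac{b + \left(\left(b^{2} + \left(6 - 2\right) b\right) + 7\right)}{b + b} = \frac{b + \left(\left(b^{2} + 4 b\right) + 7\right)}{2 b} = \left(b + \left(7 + b^{2} + 4 b\right)\right) \frac{1}{2 b} = \left(7 + b^{2} + 5 b\right) \frac{1}{2 b} = \frac{7 + b^{2} + 5 b}{2 b}$)
$\left(J{\left(s{\left(-1,1 \right)} \right)} - 311\right) Q{\left(-12 \right)} = \left(\frac{7 + \frac{1}{2} \cdot 1 \left(5 + \frac{1}{2} \cdot 1\right)}{2 \cdot \frac{1}{2} \cdot 1} - 311\right) \left(\left(-1\right) \left(-12\right)\right) = \left(\frac{\frac{1}{\frac{1}{2}} \left(7 + \frac{5 + \frac{1}{2}}{2}\right)}{2} - 311\right) 12 = \left(\frac{1}{2} \cdot 2 \left(7 + \frac{1}{2} \cdot \frac{11}{2}\right) - 311\right) 12 = \left(\frac{1}{2} \cdot 2 \left(7 + \frac{11}{4}\right) - 311\right) 12 = \left(\frac{1}{2} \cdot 2 \cdot \frac{39}{4} - 311\right) 12 = \left(\frac{39}{4} - 311\right) 12 = \left(- \frac{1205}{4}\right) 12 = -3615$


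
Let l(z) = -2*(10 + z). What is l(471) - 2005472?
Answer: -2006434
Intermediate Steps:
l(z) = -20 - 2*z
l(471) - 2005472 = (-20 - 2*471) - 2005472 = (-20 - 942) - 2005472 = -962 - 2005472 = -2006434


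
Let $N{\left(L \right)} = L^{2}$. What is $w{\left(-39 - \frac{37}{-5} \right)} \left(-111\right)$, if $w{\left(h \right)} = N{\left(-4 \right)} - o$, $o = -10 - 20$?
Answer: $-5106$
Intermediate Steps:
$o = -30$
$w{\left(h \right)} = 46$ ($w{\left(h \right)} = \left(-4\right)^{2} - -30 = 16 + 30 = 46$)
$w{\left(-39 - \frac{37}{-5} \right)} \left(-111\right) = 46 \left(-111\right) = -5106$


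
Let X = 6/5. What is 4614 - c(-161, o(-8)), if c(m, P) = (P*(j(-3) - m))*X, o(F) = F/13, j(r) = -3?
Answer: 307494/65 ≈ 4730.7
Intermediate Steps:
X = 6/5 (X = 6*(⅕) = 6/5 ≈ 1.2000)
o(F) = F/13 (o(F) = F*(1/13) = F/13)
c(m, P) = 6*P*(-3 - m)/5 (c(m, P) = (P*(-3 - m))*(6/5) = 6*P*(-3 - m)/5)
4614 - c(-161, o(-8)) = 4614 - (-6)*(1/13)*(-8)*(3 - 161)/5 = 4614 - (-6)*(-8)*(-158)/(5*13) = 4614 - 1*(-7584/65) = 4614 + 7584/65 = 307494/65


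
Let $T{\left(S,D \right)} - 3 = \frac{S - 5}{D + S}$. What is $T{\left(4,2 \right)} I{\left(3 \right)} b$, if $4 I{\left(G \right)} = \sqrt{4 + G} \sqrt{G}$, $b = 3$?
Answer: $\frac{17 \sqrt{21}}{8} \approx 9.738$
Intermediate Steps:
$T{\left(S,D \right)} = 3 + \frac{-5 + S}{D + S}$ ($T{\left(S,D \right)} = 3 + \frac{S - 5}{D + S} = 3 + \frac{-5 + S}{D + S}$)
$I{\left(G \right)} = \frac{\sqrt{G} \sqrt{4 + G}}{4}$ ($I{\left(G \right)} = \frac{\sqrt{4 + G} \sqrt{G}}{4} = \frac{\sqrt{G} \sqrt{4 + G}}{4}$)
$T{\left(4,2 \right)} I{\left(3 \right)} b = \frac{-5 + 3 \cdot 2 + 4 \cdot 4}{2 + 4} \frac{\sqrt{3} \sqrt{4 + 3}}{4} \cdot 3 = \frac{-5 + 6 + 16}{6} \frac{\sqrt{3} \sqrt{7}}{4} \cdot 3 = \frac{1}{6} \cdot 17 \frac{\sqrt{21}}{4} \cdot 3 = \frac{17 \frac{\sqrt{21}}{4}}{6} \cdot 3 = \frac{17 \sqrt{21}}{24} \cdot 3 = \frac{17 \sqrt{21}}{8}$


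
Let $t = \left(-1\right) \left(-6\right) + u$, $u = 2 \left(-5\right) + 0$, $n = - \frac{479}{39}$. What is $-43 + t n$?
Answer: $\frac{239}{39} \approx 6.1282$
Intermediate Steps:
$n = - \frac{479}{39}$ ($n = \left(-479\right) \frac{1}{39} = - \frac{479}{39} \approx -12.282$)
$u = -10$ ($u = -10 + 0 = -10$)
$t = -4$ ($t = \left(-1\right) \left(-6\right) - 10 = 6 - 10 = -4$)
$-43 + t n = -43 - - \frac{1916}{39} = -43 + \frac{1916}{39} = \frac{239}{39}$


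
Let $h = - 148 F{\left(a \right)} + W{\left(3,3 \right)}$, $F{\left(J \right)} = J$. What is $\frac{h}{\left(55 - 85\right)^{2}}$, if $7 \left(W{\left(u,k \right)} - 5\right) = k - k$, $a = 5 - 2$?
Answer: $- \frac{439}{900} \approx -0.48778$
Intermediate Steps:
$a = 3$ ($a = 5 - 2 = 3$)
$W{\left(u,k \right)} = 5$ ($W{\left(u,k \right)} = 5 + \frac{k - k}{7} = 5 + \frac{1}{7} \cdot 0 = 5 + 0 = 5$)
$h = -439$ ($h = \left(-148\right) 3 + 5 = -444 + 5 = -439$)
$\frac{h}{\left(55 - 85\right)^{2}} = - \frac{439}{\left(55 - 85\right)^{2}} = - \frac{439}{\left(-30\right)^{2}} = - \frac{439}{900}$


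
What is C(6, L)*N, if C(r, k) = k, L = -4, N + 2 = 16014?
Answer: -64048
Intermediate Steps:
N = 16012 (N = -2 + 16014 = 16012)
C(6, L)*N = -4*16012 = -64048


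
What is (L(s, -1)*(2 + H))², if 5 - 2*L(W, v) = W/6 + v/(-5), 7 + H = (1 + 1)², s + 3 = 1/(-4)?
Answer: 410881/57600 ≈ 7.1333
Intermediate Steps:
s = -13/4 (s = -3 + 1/(-4) = -3 - ¼ = -13/4 ≈ -3.2500)
H = -3 (H = -7 + (1 + 1)² = -7 + 2² = -7 + 4 = -3)
L(W, v) = 5/2 - W/12 + v/10 (L(W, v) = 5/2 - (W/6 + v/(-5))/2 = 5/2 - (W*(⅙) + v*(-⅕))/2 = 5/2 - (W/6 - v/5)/2 = 5/2 - (-v/5 + W/6)/2 = 5/2 + (-W/12 + v/10) = 5/2 - W/12 + v/10)
(L(s, -1)*(2 + H))² = ((5/2 - 1/12*(-13/4) + (⅒)*(-1))*(2 - 3))² = ((5/2 + 13/48 - ⅒)*(-1))² = ((641/240)*(-1))² = (-641/240)² = 410881/57600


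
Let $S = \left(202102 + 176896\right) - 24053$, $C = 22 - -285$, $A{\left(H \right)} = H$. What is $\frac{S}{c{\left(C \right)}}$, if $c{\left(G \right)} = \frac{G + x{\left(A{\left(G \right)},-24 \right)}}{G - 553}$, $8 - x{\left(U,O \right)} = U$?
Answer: $- \frac{43658235}{4} \approx -1.0915 \cdot 10^{7}$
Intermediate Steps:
$x{\left(U,O \right)} = 8 - U$
$C = 307$ ($C = 22 + 285 = 307$)
$c{\left(G \right)} = \frac{8}{-553 + G}$ ($c{\left(G \right)} = \frac{G - \left(-8 + G\right)}{G - 553} = \frac{8}{-553 + G}$)
$S = 354945$ ($S = 378998 - 24053 = 354945$)
$\frac{S}{c{\left(C \right)}} = \frac{354945}{8 \frac{1}{-553 + 307}} = \frac{354945}{8 \frac{1}{-246}} = \frac{354945}{8 \left(- \frac{1}{246}\right)} = \frac{354945}{- \frac{4}{123}} = 354945 \left(- \frac{123}{4}\right) = - \frac{43658235}{4}$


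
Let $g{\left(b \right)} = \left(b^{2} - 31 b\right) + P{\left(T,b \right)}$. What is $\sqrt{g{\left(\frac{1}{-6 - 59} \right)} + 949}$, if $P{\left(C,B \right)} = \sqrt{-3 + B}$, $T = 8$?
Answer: $\frac{\sqrt{4011541 + 910 i \sqrt{65}}}{65} \approx 30.814 + 0.028177 i$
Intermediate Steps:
$g{\left(b \right)} = b^{2} + \sqrt{-3 + b} - 31 b$ ($g{\left(b \right)} = \left(b^{2} - 31 b\right) + \sqrt{-3 + b} = b^{2} + \sqrt{-3 + b} - 31 b$)
$\sqrt{g{\left(\frac{1}{-6 - 59} \right)} + 949} = \sqrt{\left(\left(\frac{1}{-6 - 59}\right)^{2} + \sqrt{-3 + \frac{1}{-6 - 59}} - \frac{31}{-6 - 59}\right) + 949} = \sqrt{\left(\left(\frac{1}{-65}\right)^{2} + \sqrt{-3 + \frac{1}{-65}} - \frac{31}{-65}\right) + 949} = \sqrt{\left(\left(- \frac{1}{65}\right)^{2} + \sqrt{-3 - \frac{1}{65}} - - \frac{31}{65}\right) + 949} = \sqrt{\left(\frac{1}{4225} + \sqrt{- \frac{196}{65}} + \frac{31}{65}\right) + 949} = \sqrt{\left(\frac{1}{4225} + \frac{14 i \sqrt{65}}{65} + \frac{31}{65}\right) + 949} = \sqrt{\left(\frac{2016}{4225} + \frac{14 i \sqrt{65}}{65}\right) + 949} = \sqrt{\frac{4011541}{4225} + \frac{14 i \sqrt{65}}{65}}$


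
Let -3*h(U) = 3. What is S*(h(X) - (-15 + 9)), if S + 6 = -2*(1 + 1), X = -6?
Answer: -50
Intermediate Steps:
h(U) = -1 (h(U) = -1/3*3 = -1)
S = -10 (S = -6 - 2*(1 + 1) = -6 - 2*2 = -6 - 4 = -10)
S*(h(X) - (-15 + 9)) = -10*(-1 - (-15 + 9)) = -10*(-1 - 1*(-6)) = -10*(-1 + 6) = -10*5 = -50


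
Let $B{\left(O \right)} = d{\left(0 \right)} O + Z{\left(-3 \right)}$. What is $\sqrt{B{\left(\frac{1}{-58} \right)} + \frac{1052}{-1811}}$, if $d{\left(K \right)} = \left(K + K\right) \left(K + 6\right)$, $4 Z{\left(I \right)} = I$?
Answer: $\frac{i \sqrt{17459851}}{3622} \approx 1.1536 i$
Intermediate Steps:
$Z{\left(I \right)} = \frac{I}{4}$
$d{\left(K \right)} = 2 K \left(6 + K\right)$
$B{\left(O \right)} = - \frac{3}{4}$ ($B{\left(O \right)} = 2 \cdot 0 \left(6 + 0\right) O + \frac{1}{4} \left(-3\right) = 2 \cdot 0 \cdot 6 O - \frac{3}{4} = 0 O - \frac{3}{4} = 0 - \frac{3}{4} = - \frac{3}{4}$)
$\sqrt{B{\left(\frac{1}{-58} \right)} + \frac{1052}{-1811}} = \sqrt{- \frac{3}{4} + \frac{1052}{-1811}} = \sqrt{- \frac{3}{4} + 1052 \left(- \frac{1}{1811}\right)} = \sqrt{- \frac{3}{4} - \frac{1052}{1811}} = \sqrt{- \frac{9641}{7244}} = \frac{i \sqrt{17459851}}{3622}$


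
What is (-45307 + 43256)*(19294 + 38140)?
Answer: -117797134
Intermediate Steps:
(-45307 + 43256)*(19294 + 38140) = -2051*57434 = -117797134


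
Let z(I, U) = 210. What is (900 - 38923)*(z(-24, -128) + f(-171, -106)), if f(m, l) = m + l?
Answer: 2547541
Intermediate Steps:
f(m, l) = l + m
(900 - 38923)*(z(-24, -128) + f(-171, -106)) = (900 - 38923)*(210 + (-106 - 171)) = -38023*(210 - 277) = -38023*(-67) = 2547541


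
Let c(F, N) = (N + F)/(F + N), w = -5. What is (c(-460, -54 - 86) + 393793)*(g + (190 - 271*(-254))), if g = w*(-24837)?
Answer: 76084544946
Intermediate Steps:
g = 124185 (g = -5*(-24837) = 124185)
c(F, N) = 1 (c(F, N) = (F + N)/(F + N) = 1)
(c(-460, -54 - 86) + 393793)*(g + (190 - 271*(-254))) = (1 + 393793)*(124185 + (190 - 271*(-254))) = 393794*(124185 + (190 + 68834)) = 393794*(124185 + 69024) = 393794*193209 = 76084544946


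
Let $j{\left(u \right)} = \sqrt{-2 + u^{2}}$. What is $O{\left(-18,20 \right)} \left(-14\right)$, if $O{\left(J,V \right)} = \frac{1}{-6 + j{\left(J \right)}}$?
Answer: $\frac{14}{6 - \sqrt{322}} \approx -1.1721$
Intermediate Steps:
$O{\left(J,V \right)} = \frac{1}{-6 + \sqrt{-2 + J^{2}}}$
$O{\left(-18,20 \right)} \left(-14\right) = \frac{1}{-6 + \sqrt{-2 + \left(-18\right)^{2}}} \left(-14\right) = \frac{1}{-6 + \sqrt{-2 + 324}} \left(-14\right) = \frac{1}{-6 + \sqrt{322}} \left(-14\right) = - \frac{14}{-6 + \sqrt{322}}$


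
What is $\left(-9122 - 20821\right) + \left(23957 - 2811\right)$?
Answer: $-8797$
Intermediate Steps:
$\left(-9122 - 20821\right) + \left(23957 - 2811\right) = -29943 + 21146 = -8797$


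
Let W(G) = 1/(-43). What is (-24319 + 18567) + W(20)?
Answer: -247337/43 ≈ -5752.0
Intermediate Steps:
W(G) = -1/43
(-24319 + 18567) + W(20) = (-24319 + 18567) - 1/43 = -5752 - 1/43 = -247337/43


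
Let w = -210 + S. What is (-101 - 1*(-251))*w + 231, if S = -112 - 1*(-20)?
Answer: -45069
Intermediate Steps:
S = -92 (S = -112 + 20 = -92)
w = -302 (w = -210 - 92 = -302)
(-101 - 1*(-251))*w + 231 = (-101 - 1*(-251))*(-302) + 231 = (-101 + 251)*(-302) + 231 = 150*(-302) + 231 = -45300 + 231 = -45069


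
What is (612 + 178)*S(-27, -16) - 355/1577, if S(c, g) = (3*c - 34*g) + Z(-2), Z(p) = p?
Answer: 574327275/1577 ≈ 3.6419e+5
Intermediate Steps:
S(c, g) = -2 - 34*g + 3*c (S(c, g) = (3*c - 34*g) - 2 = (-34*g + 3*c) - 2 = -2 - 34*g + 3*c)
(612 + 178)*S(-27, -16) - 355/1577 = (612 + 178)*(-2 - 34*(-16) + 3*(-27)) - 355/1577 = 790*(-2 + 544 - 81) - 355*1/1577 = 790*461 - 355/1577 = 364190 - 355/1577 = 574327275/1577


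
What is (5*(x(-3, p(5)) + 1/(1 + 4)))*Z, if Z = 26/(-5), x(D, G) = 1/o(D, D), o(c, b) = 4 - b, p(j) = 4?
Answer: -312/35 ≈ -8.9143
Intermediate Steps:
x(D, G) = 1/(4 - D)
Z = -26/5 (Z = 26*(-⅕) = -26/5 ≈ -5.2000)
(5*(x(-3, p(5)) + 1/(1 + 4)))*Z = (5*(-1/(-4 - 3) + 1/(1 + 4)))*(-26/5) = (5*(-1/(-7) + 1/5))*(-26/5) = (5*(-1*(-⅐) + ⅕))*(-26/5) = (5*(⅐ + ⅕))*(-26/5) = (5*(12/35))*(-26/5) = (12/7)*(-26/5) = -312/35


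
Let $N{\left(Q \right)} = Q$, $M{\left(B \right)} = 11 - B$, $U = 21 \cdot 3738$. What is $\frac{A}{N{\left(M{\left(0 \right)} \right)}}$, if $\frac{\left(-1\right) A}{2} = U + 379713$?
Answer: $- \frac{916422}{11} \approx -83311.0$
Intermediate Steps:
$U = 78498$
$A = -916422$ ($A = - 2 \left(78498 + 379713\right) = \left(-2\right) 458211 = -916422$)
$\frac{A}{N{\left(M{\left(0 \right)} \right)}} = - \frac{916422}{11 - 0} = - \frac{916422}{11 + 0} = - \frac{916422}{11}$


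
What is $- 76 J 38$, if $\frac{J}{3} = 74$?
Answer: $-641136$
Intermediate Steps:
$J = 222$ ($J = 3 \cdot 74 = 222$)
$- 76 J 38 = \left(-76\right) 222 \cdot 38 = \left(-16872\right) 38 = -641136$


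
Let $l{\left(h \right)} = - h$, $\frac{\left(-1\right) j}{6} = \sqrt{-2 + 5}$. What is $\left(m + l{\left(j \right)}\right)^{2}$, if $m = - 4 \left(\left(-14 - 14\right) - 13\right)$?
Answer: $27004 + 1968 \sqrt{3} \approx 30413.0$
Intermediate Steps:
$j = - 6 \sqrt{3}$ ($j = - 6 \sqrt{-2 + 5} = - 6 \sqrt{3} \approx -10.392$)
$m = 164$ ($m = - 4 \left(-28 - 13\right) = \left(-4\right) \left(-41\right) = 164$)
$\left(m + l{\left(j \right)}\right)^{2} = \left(164 - - 6 \sqrt{3}\right)^{2} = \left(164 + 6 \sqrt{3}\right)^{2}$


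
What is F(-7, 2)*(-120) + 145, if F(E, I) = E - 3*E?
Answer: -1535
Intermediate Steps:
F(E, I) = -2*E
F(-7, 2)*(-120) + 145 = -2*(-7)*(-120) + 145 = 14*(-120) + 145 = -1680 + 145 = -1535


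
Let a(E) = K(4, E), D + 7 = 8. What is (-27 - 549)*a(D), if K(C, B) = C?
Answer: -2304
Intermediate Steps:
D = 1 (D = -7 + 8 = 1)
a(E) = 4
(-27 - 549)*a(D) = (-27 - 549)*4 = -576*4 = -2304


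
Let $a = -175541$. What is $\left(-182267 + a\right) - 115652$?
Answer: $-473460$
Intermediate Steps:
$\left(-182267 + a\right) - 115652 = \left(-182267 - 175541\right) - 115652 = -357808 - 115652 = -473460$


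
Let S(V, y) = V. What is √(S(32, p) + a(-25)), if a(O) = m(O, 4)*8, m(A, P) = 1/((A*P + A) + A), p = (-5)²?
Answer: 2*√1797/15 ≈ 5.6521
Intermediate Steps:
p = 25
m(A, P) = 1/(2*A + A*P) (m(A, P) = 1/((A + A*P) + A) = 1/(2*A + A*P))
a(O) = 4/(3*O) (a(O) = (1/(O*(2 + 4)))*8 = (1/(O*6))*8 = ((⅙)/O)*8 = (1/(6*O))*8 = 4/(3*O))
√(S(32, p) + a(-25)) = √(32 + (4/3)/(-25)) = √(32 + (4/3)*(-1/25)) = √(32 - 4/75) = √(2396/75) = 2*√1797/15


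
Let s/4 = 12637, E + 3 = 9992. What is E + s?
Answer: 60537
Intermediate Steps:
E = 9989 (E = -3 + 9992 = 9989)
s = 50548 (s = 4*12637 = 50548)
E + s = 9989 + 50548 = 60537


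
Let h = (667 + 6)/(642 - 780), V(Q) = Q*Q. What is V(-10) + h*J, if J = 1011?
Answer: -222201/46 ≈ -4830.5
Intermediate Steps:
V(Q) = Q²
h = -673/138 (h = 673/(-138) = 673*(-1/138) = -673/138 ≈ -4.8768)
V(-10) + h*J = (-10)² - 673/138*1011 = 100 - 226801/46 = -222201/46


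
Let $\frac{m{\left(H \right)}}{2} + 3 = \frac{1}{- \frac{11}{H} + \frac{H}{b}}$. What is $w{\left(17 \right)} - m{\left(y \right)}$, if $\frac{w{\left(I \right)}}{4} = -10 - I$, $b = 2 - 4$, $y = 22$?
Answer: $- \frac{2342}{23} \approx -101.83$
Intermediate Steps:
$b = -2$
$w{\left(I \right)} = -40 - 4 I$ ($w{\left(I \right)} = 4 \left(-10 - I\right) = -40 - 4 I$)
$m{\left(H \right)} = -6 + \frac{2}{- \frac{11}{H} - \frac{H}{2}}$ ($m{\left(H \right)} = -6 + \frac{2}{- \frac{11}{H} + \frac{H}{-2}} = -6 + \frac{2}{- \frac{11}{H} + H \left(- \frac{1}{2}\right)} = -6 + \frac{2}{- \frac{11}{H} - \frac{H}{2}}$)
$w{\left(17 \right)} - m{\left(y \right)} = \left(-40 - 68\right) - \frac{2 \left(-66 - 3 \cdot 22^{2} - 44\right)}{22 + 22^{2}} = \left(-40 - 68\right) - \frac{2 \left(-66 - 1452 - 44\right)}{22 + 484} = -108 - \frac{2 \left(-66 - 1452 - 44\right)}{506} = -108 - 2 \cdot \frac{1}{506} \left(-1562\right) = -108 - - \frac{142}{23} = -108 + \frac{142}{23} = - \frac{2342}{23}$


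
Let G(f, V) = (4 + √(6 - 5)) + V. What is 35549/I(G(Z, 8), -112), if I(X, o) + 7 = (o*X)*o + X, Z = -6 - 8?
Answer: 35549/163078 ≈ 0.21799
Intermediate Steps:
Z = -14
G(f, V) = 5 + V (G(f, V) = (4 + √1) + V = (4 + 1) + V = 5 + V)
I(X, o) = -7 + X + X*o² (I(X, o) = -7 + ((o*X)*o + X) = -7 + ((X*o)*o + X) = -7 + (X*o² + X) = -7 + (X + X*o²) = -7 + X + X*o²)
35549/I(G(Z, 8), -112) = 35549/(-7 + (5 + 8) + (5 + 8)*(-112)²) = 35549/(-7 + 13 + 13*12544) = 35549/(-7 + 13 + 163072) = 35549/163078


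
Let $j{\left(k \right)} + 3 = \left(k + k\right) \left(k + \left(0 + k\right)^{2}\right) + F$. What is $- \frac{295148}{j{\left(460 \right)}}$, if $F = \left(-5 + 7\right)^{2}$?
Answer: $- \frac{42164}{27870743} \approx -0.0015128$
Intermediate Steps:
$F = 4$ ($F = 2^{2} = 4$)
$j{\left(k \right)} = 1 + 2 k \left(k + k^{2}\right)$ ($j{\left(k \right)} = -3 + \left(\left(k + k\right) \left(k + \left(0 + k\right)^{2}\right) + 4\right) = -3 + \left(2 k \left(k + k^{2}\right) + 4\right) = -3 + \left(4 + 2 k \left(k + k^{2}\right)\right) = 1 + 2 k \left(k + k^{2}\right)$)
$- \frac{295148}{j{\left(460 \right)}} = - \frac{295148}{1 + 2 \cdot 460^{2} + 2 \cdot 460^{3}} = - \frac{295148}{1 + 2 \cdot 211600 + 2 \cdot 97336000} = - \frac{295148}{1 + 423200 + 194672000} = - \frac{295148}{195095201} = \left(-295148\right) \frac{1}{195095201} = - \frac{42164}{27870743}$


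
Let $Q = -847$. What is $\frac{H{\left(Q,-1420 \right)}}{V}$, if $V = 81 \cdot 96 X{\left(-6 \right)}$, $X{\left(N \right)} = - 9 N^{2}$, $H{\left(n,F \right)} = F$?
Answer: $\frac{355}{629856} \approx 0.00056362$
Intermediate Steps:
$V = -2519424$ ($V = 81 \cdot 96 \left(- 9 \left(-6\right)^{2}\right) = 7776 \left(\left(-9\right) 36\right) = 7776 \left(-324\right) = -2519424$)
$\frac{H{\left(Q,-1420 \right)}}{V} = - \frac{1420}{-2519424} = \left(-1420\right) \left(- \frac{1}{2519424}\right) = \frac{355}{629856}$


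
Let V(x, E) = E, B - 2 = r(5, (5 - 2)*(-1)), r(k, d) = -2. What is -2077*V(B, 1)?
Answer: -2077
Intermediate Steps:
B = 0 (B = 2 - 2 = 0)
-2077*V(B, 1) = -2077*1 = -2077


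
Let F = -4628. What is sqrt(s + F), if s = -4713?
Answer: I*sqrt(9341) ≈ 96.649*I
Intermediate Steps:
sqrt(s + F) = sqrt(-4713 - 4628) = sqrt(-9341) = I*sqrt(9341)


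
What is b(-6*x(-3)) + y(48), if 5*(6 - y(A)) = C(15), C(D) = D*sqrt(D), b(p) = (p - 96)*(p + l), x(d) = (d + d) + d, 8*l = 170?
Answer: -6309/2 - 3*sqrt(15) ≈ -3166.1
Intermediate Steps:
l = 85/4 (l = (1/8)*170 = 85/4 ≈ 21.250)
x(d) = 3*d (x(d) = 2*d + d = 3*d)
b(p) = (-96 + p)*(85/4 + p) (b(p) = (p - 96)*(p + 85/4) = (-96 + p)*(85/4 + p))
C(D) = D**(3/2)
y(A) = 6 - 3*sqrt(15)
b(-6*x(-3)) + y(48) = (-2040 + (-18*(-3))**2 - (-897)*3*(-3)/2) + (6 - 3*sqrt(15)) = (-2040 + (-6*(-9))**2 - (-897)*(-9)/2) + (6 - 3*sqrt(15)) = (-2040 + 54**2 - 299/4*54) + (6 - 3*sqrt(15)) = (-2040 + 2916 - 8073/2) + (6 - 3*sqrt(15)) = -6321/2 + (6 - 3*sqrt(15)) = -6309/2 - 3*sqrt(15)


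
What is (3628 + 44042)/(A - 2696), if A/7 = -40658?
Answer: -23835/143651 ≈ -0.16592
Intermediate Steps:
A = -284606 (A = 7*(-40658) = -284606)
(3628 + 44042)/(A - 2696) = (3628 + 44042)/(-284606 - 2696) = 47670/(-287302) = 47670*(-1/287302) = -23835/143651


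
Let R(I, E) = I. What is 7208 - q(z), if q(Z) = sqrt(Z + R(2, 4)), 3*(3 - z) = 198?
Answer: 7208 - I*sqrt(61) ≈ 7208.0 - 7.8102*I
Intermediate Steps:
z = -63 (z = 3 - 1/3*198 = 3 - 66 = -63)
q(Z) = sqrt(2 + Z) (q(Z) = sqrt(Z + 2) = sqrt(2 + Z))
7208 - q(z) = 7208 - sqrt(2 - 63) = 7208 - sqrt(-61) = 7208 - I*sqrt(61)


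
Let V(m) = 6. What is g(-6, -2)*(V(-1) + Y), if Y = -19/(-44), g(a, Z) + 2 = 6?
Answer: 283/11 ≈ 25.727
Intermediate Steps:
g(a, Z) = 4 (g(a, Z) = -2 + 6 = 4)
Y = 19/44 (Y = -19*(-1/44) = 19/44 ≈ 0.43182)
g(-6, -2)*(V(-1) + Y) = 4*(6 + 19/44) = 4*(283/44) = 283/11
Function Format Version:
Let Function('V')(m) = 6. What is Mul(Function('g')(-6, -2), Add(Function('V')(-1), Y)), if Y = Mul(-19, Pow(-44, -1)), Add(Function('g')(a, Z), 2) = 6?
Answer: Rational(283, 11) ≈ 25.727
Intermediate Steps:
Function('g')(a, Z) = 4 (Function('g')(a, Z) = Add(-2, 6) = 4)
Y = Rational(19, 44) (Y = Mul(-19, Rational(-1, 44)) = Rational(19, 44) ≈ 0.43182)
Mul(Function('g')(-6, -2), Add(Function('V')(-1), Y)) = Mul(4, Add(6, Rational(19, 44))) = Mul(4, Rational(283, 44)) = Rational(283, 11)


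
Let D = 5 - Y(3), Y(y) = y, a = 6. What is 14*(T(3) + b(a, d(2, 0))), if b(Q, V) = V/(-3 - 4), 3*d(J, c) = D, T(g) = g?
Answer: 122/3 ≈ 40.667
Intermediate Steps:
D = 2 (D = 5 - 1*3 = 5 - 3 = 2)
d(J, c) = 2/3 (d(J, c) = (1/3)*2 = 2/3)
b(Q, V) = -V/7 (b(Q, V) = V/(-7) = -V/7)
14*(T(3) + b(a, d(2, 0))) = 14*(3 - 1/7*2/3) = 14*(3 - 2/21) = 14*(61/21) = 122/3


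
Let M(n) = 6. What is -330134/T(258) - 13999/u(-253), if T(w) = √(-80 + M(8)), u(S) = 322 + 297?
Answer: -13999/619 + 165067*I*√74/37 ≈ -22.616 + 38377.0*I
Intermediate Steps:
u(S) = 619
T(w) = I*√74 (T(w) = √(-80 + 6) = √(-74) = I*√74)
-330134/T(258) - 13999/u(-253) = -330134*(-I*√74/74) - 13999/619 = -(-165067)*I*√74/37 - 13999*1/619 = 165067*I*√74/37 - 13999/619 = -13999/619 + 165067*I*√74/37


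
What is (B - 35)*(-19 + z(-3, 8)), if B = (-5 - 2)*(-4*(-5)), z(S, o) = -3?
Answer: 3850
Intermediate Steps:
B = -140 (B = -7*20 = -140)
(B - 35)*(-19 + z(-3, 8)) = (-140 - 35)*(-19 - 3) = -175*(-22) = 3850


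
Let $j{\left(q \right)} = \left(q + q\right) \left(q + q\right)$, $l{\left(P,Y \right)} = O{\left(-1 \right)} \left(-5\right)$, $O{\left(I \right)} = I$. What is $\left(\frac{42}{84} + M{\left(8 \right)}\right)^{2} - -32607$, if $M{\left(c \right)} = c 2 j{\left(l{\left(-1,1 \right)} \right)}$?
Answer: $\frac{10376829}{4} \approx 2.5942 \cdot 10^{6}$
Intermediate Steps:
$l{\left(P,Y \right)} = 5$ ($l{\left(P,Y \right)} = \left(-1\right) \left(-5\right) = 5$)
$j{\left(q \right)} = 4 q^{2}$ ($j{\left(q \right)} = 2 q 2 q = 4 q^{2}$)
$M{\left(c \right)} = 200 c$ ($M{\left(c \right)} = c 2 \cdot 4 \cdot 5^{2} = 2 c 4 \cdot 25 = 2 c 100 = 200 c$)
$\left(\frac{42}{84} + M{\left(8 \right)}\right)^{2} - -32607 = \left(\frac{42}{84} + 200 \cdot 8\right)^{2} - -32607 = \left(42 \cdot \frac{1}{84} + 1600\right)^{2} + 32607 = \left(\frac{1}{2} + 1600\right)^{2} + 32607 = \left(\frac{3201}{2}\right)^{2} + 32607 = \frac{10246401}{4} + 32607 = \frac{10376829}{4}$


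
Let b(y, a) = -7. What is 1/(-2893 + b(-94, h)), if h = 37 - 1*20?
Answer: -1/2900 ≈ -0.00034483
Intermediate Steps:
h = 17 (h = 37 - 20 = 17)
1/(-2893 + b(-94, h)) = 1/(-2893 - 7) = 1/(-2900) = -1/2900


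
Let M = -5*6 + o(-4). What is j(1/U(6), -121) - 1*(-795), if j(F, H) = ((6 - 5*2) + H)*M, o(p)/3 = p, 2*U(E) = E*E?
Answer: 6045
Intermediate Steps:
U(E) = E²/2 (U(E) = (E*E)/2 = E²/2)
o(p) = 3*p
M = -42 (M = -5*6 + 3*(-4) = -30 - 12 = -42)
j(F, H) = 168 - 42*H (j(F, H) = ((6 - 5*2) + H)*(-42) = ((6 - 10) + H)*(-42) = (-4 + H)*(-42) = 168 - 42*H)
j(1/U(6), -121) - 1*(-795) = (168 - 42*(-121)) - 1*(-795) = (168 + 5082) + 795 = 5250 + 795 = 6045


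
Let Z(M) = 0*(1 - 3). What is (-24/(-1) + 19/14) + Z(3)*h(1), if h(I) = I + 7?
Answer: 355/14 ≈ 25.357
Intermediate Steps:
Z(M) = 0 (Z(M) = 0*(-2) = 0)
h(I) = 7 + I
(-24/(-1) + 19/14) + Z(3)*h(1) = (-24/(-1) + 19/14) + 0*(7 + 1) = (-24*(-1) + 19*(1/14)) + 0*8 = (24 + 19/14) + 0 = 355/14 + 0 = 355/14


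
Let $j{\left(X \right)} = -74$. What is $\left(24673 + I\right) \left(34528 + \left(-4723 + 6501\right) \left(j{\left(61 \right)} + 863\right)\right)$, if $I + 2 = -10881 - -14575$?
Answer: $40771000050$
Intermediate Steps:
$I = 3692$ ($I = -2 - -3694 = -2 + \left(-10881 + 14575\right) = -2 + 3694 = 3692$)
$\left(24673 + I\right) \left(34528 + \left(-4723 + 6501\right) \left(j{\left(61 \right)} + 863\right)\right) = \left(24673 + 3692\right) \left(34528 + \left(-4723 + 6501\right) \left(-74 + 863\right)\right) = 28365 \left(34528 + 1778 \cdot 789\right) = 28365 \left(34528 + 1402842\right) = 28365 \cdot 1437370 = 40771000050$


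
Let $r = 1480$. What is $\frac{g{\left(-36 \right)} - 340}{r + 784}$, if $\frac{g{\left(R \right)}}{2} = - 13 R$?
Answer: $\frac{149}{566} \approx 0.26325$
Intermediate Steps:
$g{\left(R \right)} = - 26 R$ ($g{\left(R \right)} = 2 \left(- 13 R\right) = - 26 R$)
$\frac{g{\left(-36 \right)} - 340}{r + 784} = \frac{\left(-26\right) \left(-36\right) - 340}{1480 + 784} = \frac{936 - 340}{2264} = 596 \cdot \frac{1}{2264} = \frac{149}{566}$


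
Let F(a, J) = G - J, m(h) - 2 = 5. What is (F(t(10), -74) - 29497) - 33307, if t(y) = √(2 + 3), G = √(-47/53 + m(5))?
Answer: -62730 + 18*√53/53 ≈ -62728.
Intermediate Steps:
m(h) = 7 (m(h) = 2 + 5 = 7)
G = 18*√53/53 (G = √(-47/53 + 7) = √(324/53) = 18*√53/53 ≈ 2.4725)
t(y) = √5
F(a, J) = -J + 18*√53/53 (F(a, J) = 18*√53/53 - J = -J + 18*√53/53)
(F(t(10), -74) - 29497) - 33307 = ((-1*(-74) + 18*√53/53) - 29497) - 33307 = ((74 + 18*√53/53) - 29497) - 33307 = (-29423 + 18*√53/53) - 33307 = -62730 + 18*√53/53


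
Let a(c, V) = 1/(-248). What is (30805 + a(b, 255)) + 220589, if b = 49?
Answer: 62345711/248 ≈ 2.5139e+5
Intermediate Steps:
a(c, V) = -1/248
(30805 + a(b, 255)) + 220589 = (30805 - 1/248) + 220589 = 7639639/248 + 220589 = 62345711/248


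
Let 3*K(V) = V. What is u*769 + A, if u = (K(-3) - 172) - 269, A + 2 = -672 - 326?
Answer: -340898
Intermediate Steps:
A = -1000 (A = -2 + (-672 - 326) = -2 - 998 = -1000)
K(V) = V/3
u = -442 (u = ((⅓)*(-3) - 172) - 269 = (-1 - 172) - 269 = -173 - 269 = -442)
u*769 + A = -442*769 - 1000 = -339898 - 1000 = -340898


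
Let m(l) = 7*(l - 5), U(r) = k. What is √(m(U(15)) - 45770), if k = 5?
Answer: I*√45770 ≈ 213.94*I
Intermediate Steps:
U(r) = 5
m(l) = -35 + 7*l (m(l) = 7*(-5 + l) = -35 + 7*l)
√(m(U(15)) - 45770) = √((-35 + 7*5) - 45770) = √((-35 + 35) - 45770) = √(0 - 45770) = √(-45770) = I*√45770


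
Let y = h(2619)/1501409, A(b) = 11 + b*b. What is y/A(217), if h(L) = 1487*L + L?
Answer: 324756/5893030325 ≈ 5.5109e-5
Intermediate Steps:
h(L) = 1488*L
A(b) = 11 + b²
y = 3897072/1501409 (y = (1488*2619)/1501409 = 3897072*(1/1501409) = 3897072/1501409 ≈ 2.5956)
y/A(217) = 3897072/(1501409*(11 + 217²)) = 3897072/(1501409*(11 + 47089)) = (3897072/1501409)/47100 = (3897072/1501409)*(1/47100) = 324756/5893030325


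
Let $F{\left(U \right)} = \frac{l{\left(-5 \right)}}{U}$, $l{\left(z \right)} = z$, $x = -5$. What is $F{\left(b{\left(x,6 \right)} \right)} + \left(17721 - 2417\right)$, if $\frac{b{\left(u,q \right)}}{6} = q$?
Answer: $\frac{550939}{36} \approx 15304.0$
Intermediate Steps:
$b{\left(u,q \right)} = 6 q$
$F{\left(U \right)} = - \frac{5}{U}$
$F{\left(b{\left(x,6 \right)} \right)} + \left(17721 - 2417\right) = - \frac{5}{6 \cdot 6} + \left(17721 - 2417\right) = - \frac{5}{36} + 15304 = \frac{550939}{36}$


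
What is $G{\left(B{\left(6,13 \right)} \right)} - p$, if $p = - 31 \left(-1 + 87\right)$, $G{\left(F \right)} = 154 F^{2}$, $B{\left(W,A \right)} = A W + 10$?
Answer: $1195242$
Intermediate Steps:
$B{\left(W,A \right)} = 10 + A W$
$p = -2666$ ($p = \left(-31\right) 86 = -2666$)
$G{\left(B{\left(6,13 \right)} \right)} - p = 154 \left(10 + 13 \cdot 6\right)^{2} - -2666 = 154 \left(10 + 78\right)^{2} + 2666 = 154 \cdot 88^{2} + 2666 = 154 \cdot 7744 + 2666 = 1192576 + 2666 = 1195242$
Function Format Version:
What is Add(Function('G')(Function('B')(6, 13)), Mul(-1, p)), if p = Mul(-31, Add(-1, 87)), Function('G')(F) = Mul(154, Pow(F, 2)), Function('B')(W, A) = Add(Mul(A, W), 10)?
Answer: 1195242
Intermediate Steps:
Function('B')(W, A) = Add(10, Mul(A, W))
p = -2666 (p = Mul(-31, 86) = -2666)
Add(Function('G')(Function('B')(6, 13)), Mul(-1, p)) = Add(Mul(154, Pow(Add(10, Mul(13, 6)), 2)), Mul(-1, -2666)) = Add(Mul(154, Pow(Add(10, 78), 2)), 2666) = Add(Mul(154, Pow(88, 2)), 2666) = Add(Mul(154, 7744), 2666) = Add(1192576, 2666) = 1195242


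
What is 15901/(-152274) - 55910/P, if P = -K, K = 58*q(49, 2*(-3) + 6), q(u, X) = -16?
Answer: -2132098867/35327568 ≈ -60.352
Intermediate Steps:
K = -928 (K = 58*(-16) = -928)
P = 928 (P = -1*(-928) = 928)
15901/(-152274) - 55910/P = 15901/(-152274) - 55910/928 = 15901*(-1/152274) - 55910*1/928 = -15901/152274 - 27955/464 = -2132098867/35327568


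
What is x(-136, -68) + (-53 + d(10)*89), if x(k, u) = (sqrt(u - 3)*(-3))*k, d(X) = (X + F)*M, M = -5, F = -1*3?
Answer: -3168 + 408*I*sqrt(71) ≈ -3168.0 + 3437.9*I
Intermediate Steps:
F = -3
d(X) = 15 - 5*X (d(X) = (X - 3)*(-5) = (-3 + X)*(-5) = 15 - 5*X)
x(k, u) = -3*k*sqrt(-3 + u) (x(k, u) = (sqrt(-3 + u)*(-3))*k = (-3*sqrt(-3 + u))*k = -3*k*sqrt(-3 + u))
x(-136, -68) + (-53 + d(10)*89) = -3*(-136)*sqrt(-3 - 68) + (-53 + (15 - 5*10)*89) = -3*(-136)*sqrt(-71) + (-53 + (15 - 50)*89) = -3*(-136)*I*sqrt(71) + (-53 - 35*89) = 408*I*sqrt(71) + (-53 - 3115) = 408*I*sqrt(71) - 3168 = -3168 + 408*I*sqrt(71)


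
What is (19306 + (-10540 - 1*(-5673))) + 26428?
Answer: 40867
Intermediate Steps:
(19306 + (-10540 - 1*(-5673))) + 26428 = (19306 + (-10540 + 5673)) + 26428 = (19306 - 4867) + 26428 = 14439 + 26428 = 40867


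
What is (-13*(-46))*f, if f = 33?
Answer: 19734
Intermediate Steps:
(-13*(-46))*f = -13*(-46)*33 = 598*33 = 19734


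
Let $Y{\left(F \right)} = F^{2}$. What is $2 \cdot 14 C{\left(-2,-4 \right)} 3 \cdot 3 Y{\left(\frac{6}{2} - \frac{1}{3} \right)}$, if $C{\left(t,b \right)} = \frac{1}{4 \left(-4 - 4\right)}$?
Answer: $-56$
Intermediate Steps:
$C{\left(t,b \right)} = - \frac{1}{32}$ ($C{\left(t,b \right)} = \frac{1}{4 \left(-4 - 4\right)} = \frac{1}{4 \left(-8\right)} = \frac{1}{-32} = - \frac{1}{32}$)
$2 \cdot 14 C{\left(-2,-4 \right)} 3 \cdot 3 Y{\left(\frac{6}{2} - \frac{1}{3} \right)} = 2 \cdot 14 \left(- \frac{1}{32}\right) 3 \cdot 3 \left(\frac{6}{2} - \frac{1}{3}\right)^{2} = 28 \left(\left(- \frac{3}{32}\right) 3\right) \left(6 \cdot \frac{1}{2} - \frac{1}{3}\right)^{2} = 28 \left(- \frac{9}{32}\right) \left(3 - \frac{1}{3}\right)^{2} = - \frac{63 \left(\frac{8}{3}\right)^{2}}{8} = \left(- \frac{63}{8}\right) \frac{64}{9} = -56$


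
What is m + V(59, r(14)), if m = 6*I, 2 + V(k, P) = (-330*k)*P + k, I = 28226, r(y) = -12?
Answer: 403053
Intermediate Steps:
V(k, P) = -2 + k - 330*P*k (V(k, P) = -2 + ((-330*k)*P + k) = -2 + (-330*P*k + k) = -2 + (k - 330*P*k) = -2 + k - 330*P*k)
m = 169356 (m = 6*28226 = 169356)
m + V(59, r(14)) = 169356 + (-2 + 59 - 330*(-12)*59) = 169356 + (-2 + 59 + 233640) = 169356 + 233697 = 403053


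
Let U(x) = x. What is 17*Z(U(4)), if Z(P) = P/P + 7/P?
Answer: 187/4 ≈ 46.750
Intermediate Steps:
Z(P) = 1 + 7/P
17*Z(U(4)) = 17*((7 + 4)/4) = 17*((1/4)*11) = 17*(11/4) = 187/4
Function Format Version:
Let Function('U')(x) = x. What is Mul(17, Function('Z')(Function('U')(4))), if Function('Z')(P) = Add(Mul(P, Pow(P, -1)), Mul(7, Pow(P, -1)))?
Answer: Rational(187, 4) ≈ 46.750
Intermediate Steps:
Function('Z')(P) = Add(1, Mul(7, Pow(P, -1)))
Mul(17, Function('Z')(Function('U')(4))) = Mul(17, Mul(Pow(4, -1), Add(7, 4))) = Mul(17, Mul(Rational(1, 4), 11)) = Mul(17, Rational(11, 4)) = Rational(187, 4)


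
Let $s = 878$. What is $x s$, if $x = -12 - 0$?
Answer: $-10536$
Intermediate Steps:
$x = -12$ ($x = -12 + 0 = -12$)
$x s = \left(-12\right) 878 = -10536$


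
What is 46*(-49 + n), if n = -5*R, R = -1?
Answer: -2024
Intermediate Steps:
n = 5 (n = -5*(-1) = 5)
46*(-49 + n) = 46*(-49 + 5) = 46*(-44) = -2024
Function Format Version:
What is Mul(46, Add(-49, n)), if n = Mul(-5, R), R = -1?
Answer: -2024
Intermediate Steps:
n = 5 (n = Mul(-5, -1) = 5)
Mul(46, Add(-49, n)) = Mul(46, Add(-49, 5)) = Mul(46, -44) = -2024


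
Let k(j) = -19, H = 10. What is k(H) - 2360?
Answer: -2379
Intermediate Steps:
k(H) - 2360 = -19 - 2360 = -2379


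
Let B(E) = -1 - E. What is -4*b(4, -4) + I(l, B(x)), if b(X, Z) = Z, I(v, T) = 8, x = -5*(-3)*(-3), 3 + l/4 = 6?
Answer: 24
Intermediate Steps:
l = 12 (l = -12 + 4*6 = -12 + 24 = 12)
x = -45 (x = 15*(-3) = -45)
-4*b(4, -4) + I(l, B(x)) = -4*(-4) + 8 = 16 + 8 = 24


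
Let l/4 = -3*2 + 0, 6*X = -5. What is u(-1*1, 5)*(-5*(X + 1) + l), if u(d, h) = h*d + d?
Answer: 149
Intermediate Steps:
X = -⅚ (X = (⅙)*(-5) = -⅚ ≈ -0.83333)
l = -24 (l = 4*(-3*2 + 0) = 4*(-6 + 0) = 4*(-6) = -24)
u(d, h) = d + d*h (u(d, h) = d*h + d = d + d*h)
u(-1*1, 5)*(-5*(X + 1) + l) = ((-1*1)*(1 + 5))*(-5*(-⅚ + 1) - 24) = (-1*6)*(-5*⅙ - 24) = -6*(-⅚ - 24) = -6*(-149/6) = 149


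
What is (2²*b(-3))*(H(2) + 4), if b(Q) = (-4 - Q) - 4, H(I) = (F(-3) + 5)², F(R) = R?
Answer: -160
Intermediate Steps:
H(I) = 4 (H(I) = (-3 + 5)² = 2² = 4)
b(Q) = -8 - Q
(2²*b(-3))*(H(2) + 4) = (2²*(-8 - 1*(-3)))*(4 + 4) = (4*(-8 + 3))*8 = (4*(-5))*8 = -20*8 = -160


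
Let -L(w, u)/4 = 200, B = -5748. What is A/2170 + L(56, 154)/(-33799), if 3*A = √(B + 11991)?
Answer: 800/33799 + √6243/6510 ≈ 0.035806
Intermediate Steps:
L(w, u) = -800 (L(w, u) = -4*200 = -800)
A = √6243/3 (A = √(-5748 + 11991)/3 = √6243/3 ≈ 26.338)
A/2170 + L(56, 154)/(-33799) = (√6243/3)/2170 - 800/(-33799) = (√6243/3)*(1/2170) - 800*(-1/33799) = √6243/6510 + 800/33799 = 800/33799 + √6243/6510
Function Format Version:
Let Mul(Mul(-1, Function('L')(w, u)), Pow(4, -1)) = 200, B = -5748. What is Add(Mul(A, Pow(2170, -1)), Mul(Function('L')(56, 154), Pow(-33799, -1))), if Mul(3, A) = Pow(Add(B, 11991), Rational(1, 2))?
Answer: Add(Rational(800, 33799), Mul(Rational(1, 6510), Pow(6243, Rational(1, 2)))) ≈ 0.035806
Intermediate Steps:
Function('L')(w, u) = -800 (Function('L')(w, u) = Mul(-4, 200) = -800)
A = Mul(Rational(1, 3), Pow(6243, Rational(1, 2))) (A = Mul(Rational(1, 3), Pow(Add(-5748, 11991), Rational(1, 2))) = Mul(Rational(1, 3), Pow(6243, Rational(1, 2))) ≈ 26.338)
Add(Mul(A, Pow(2170, -1)), Mul(Function('L')(56, 154), Pow(-33799, -1))) = Add(Mul(Mul(Rational(1, 3), Pow(6243, Rational(1, 2))), Pow(2170, -1)), Mul(-800, Pow(-33799, -1))) = Add(Mul(Mul(Rational(1, 3), Pow(6243, Rational(1, 2))), Rational(1, 2170)), Mul(-800, Rational(-1, 33799))) = Add(Mul(Rational(1, 6510), Pow(6243, Rational(1, 2))), Rational(800, 33799)) = Add(Rational(800, 33799), Mul(Rational(1, 6510), Pow(6243, Rational(1, 2))))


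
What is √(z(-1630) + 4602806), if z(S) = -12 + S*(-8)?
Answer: √4615834 ≈ 2148.4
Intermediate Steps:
z(S) = -12 - 8*S
√(z(-1630) + 4602806) = √((-12 - 8*(-1630)) + 4602806) = √((-12 + 13040) + 4602806) = √(13028 + 4602806) = √4615834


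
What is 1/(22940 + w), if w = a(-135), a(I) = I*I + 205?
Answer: 1/41370 ≈ 2.4172e-5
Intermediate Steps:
a(I) = 205 + I² (a(I) = I² + 205 = 205 + I²)
w = 18430 (w = 205 + (-135)² = 205 + 18225 = 18430)
1/(22940 + w) = 1/(22940 + 18430) = 1/41370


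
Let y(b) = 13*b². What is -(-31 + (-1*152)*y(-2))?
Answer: 7935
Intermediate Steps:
-(-31 + (-1*152)*y(-2)) = -(-31 + (-1*152)*(13*(-2)²)) = -(-31 - 1976*4) = -(-31 - 152*52) = -(-31 - 7904) = -1*(-7935) = 7935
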